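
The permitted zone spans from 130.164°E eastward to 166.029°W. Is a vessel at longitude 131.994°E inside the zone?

Band width going east from +130.164° to -166.029°: ((-166.029 − 130.164) mod 360) = 63.807°.
Offset of +131.994° east of the west edge: ((131.994 − 130.164) mod 360) = 1.830°.
1.830° ≤ 63.807° ⇒ inside.

Yes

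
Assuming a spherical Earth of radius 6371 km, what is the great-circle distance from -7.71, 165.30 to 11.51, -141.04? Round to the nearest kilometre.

6308 km

Δλ = -141.04 − 165.30 = -306.34°; wrapped into (−180°, 180°]: 53.66°.
Δφ = 11.51 − -7.71 = 19.22°.
a = sin²(Δφ/2) + cos φ₁ · cos φ₂ · sin²(Δλ/2) = 0.225680.
c = 2·atan2(√a, √(1−a)) = 0.99006 rad → d = 6371·c ≈ 6307.67 km.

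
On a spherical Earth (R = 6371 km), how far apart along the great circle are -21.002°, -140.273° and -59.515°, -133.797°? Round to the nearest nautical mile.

2329 nmi

Δλ = -133.797 − -140.273 = 6.476°.
Δφ = -59.515 − -21.002 = -38.513°.
a = sin²(Δφ/2) + cos φ₁ · cos φ₂ · sin²(Δλ/2) = 0.110278.
c = 2·atan2(√a, √(1−a)) = 0.67702 rad → d = 6371·c ≈ 4313.28 km ≈ 2328.98 nmi.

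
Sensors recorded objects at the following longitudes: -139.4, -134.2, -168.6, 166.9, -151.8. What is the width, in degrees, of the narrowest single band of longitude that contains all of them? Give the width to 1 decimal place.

58.9°

Sort the longitudes: -168.6°, -151.8°, -139.4°, -134.2°, +166.9°.
Eastward gaps between consecutive values (wrapping around): 16.8°, 12.4°, 5.2°, 301.1°, 24.5°.
Largest gap = 301.1° ⇒ minimal covering band is its complement: 360° − 301.1° = 58.9°.
Band runs from +166.9° eastward to -134.2°, crossing the antimeridian.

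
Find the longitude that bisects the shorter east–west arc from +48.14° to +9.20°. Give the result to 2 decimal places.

Signed shortest Δλ from +48.14° to +9.20° is -38.94°.
Midpoint longitude = +48.14° + (-38.94°)/2 = +48.14° − 19.47° = +28.67°.

+28.67°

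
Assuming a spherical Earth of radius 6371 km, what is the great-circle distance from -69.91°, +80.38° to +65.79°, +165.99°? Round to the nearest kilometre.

16430 km

Δλ = 165.99 − 80.38 = 85.61°.
Δφ = 65.79 − -69.91 = 135.70°.
a = sin²(Δφ/2) + cos φ₁ · cos φ₂ · sin²(Δλ/2) = 0.922886.
c = 2·atan2(√a, √(1−a)) = 2.57881 rad → d = 6371·c ≈ 16429.58 km.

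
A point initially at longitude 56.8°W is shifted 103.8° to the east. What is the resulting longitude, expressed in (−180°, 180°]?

47.0°E

Start at -56.8°; shift +103.8° → +47.0°.
+47.0° already lies in (−180°, 180°].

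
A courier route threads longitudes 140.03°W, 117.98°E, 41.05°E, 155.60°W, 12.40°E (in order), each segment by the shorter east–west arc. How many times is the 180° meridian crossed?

Leg 1: -140.03° → +117.98°, shortest Δλ = -101.99° (west) — crosses 180°.
Leg 2: +117.98° → +41.05°, shortest Δλ = -76.93° (west) — does not cross 180°.
Leg 3: +41.05° → -155.60°, shortest Δλ = 163.35° (east) — crosses 180°.
Leg 4: -155.60° → +12.40°, shortest Δλ = 168.0° (east) — does not cross 180°.
Total crossings: 2.

2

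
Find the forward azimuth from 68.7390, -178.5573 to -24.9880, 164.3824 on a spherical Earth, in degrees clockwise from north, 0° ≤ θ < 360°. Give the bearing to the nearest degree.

195°

Δλ = 164.3824 − -178.5573 = 342.9397°; wrapped into (−180°, 180°]: -17.0603°.
θ = atan2( sin Δλ · cos φ₂ , cos φ₁ · sin φ₂ − sin φ₁ · cos φ₂ · cos Δλ )
  = atan2(-0.26592, -0.96072) = -164.528° → normalised to [0°, 360°): 195.472°.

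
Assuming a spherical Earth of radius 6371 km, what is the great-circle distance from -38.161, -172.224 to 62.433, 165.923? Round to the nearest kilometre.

Δλ = 165.923 − -172.224 = 338.147°; wrapped into (−180°, 180°]: -21.853°.
Δφ = 62.433 − -38.161 = 100.594°.
a = sin²(Δφ/2) + cos φ₁ · cos φ₂ · sin²(Δλ/2) = 0.604998.
c = 2·atan2(√a, √(1−a)) = 1.78237 rad → d = 6371·c ≈ 11355.46 km.

11355 km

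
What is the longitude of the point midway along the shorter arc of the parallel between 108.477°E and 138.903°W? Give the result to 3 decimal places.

Signed shortest Δλ from +108.477° to -138.903° is +112.620°.
Midpoint longitude = +108.477° + (+112.620°)/2 = +108.477° + 56.310° = +164.787°.
(The naïve average (+108.477 + -138.903)/2 = -15.213° is on the wrong side of the globe.)

164.787°E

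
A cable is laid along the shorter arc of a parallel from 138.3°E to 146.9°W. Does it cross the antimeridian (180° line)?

Yes

Naïve |-146.9 − 138.3| = 285.2° > 180°, so the shorter arc goes the other way round — across 180°.
Signed shortest Δλ = ((-146.9 − 138.3 + 180) mod 360) − 180 = 74.8°.
Going east by 74.8° from +138.3° passes through 180° before reaching -146.9°.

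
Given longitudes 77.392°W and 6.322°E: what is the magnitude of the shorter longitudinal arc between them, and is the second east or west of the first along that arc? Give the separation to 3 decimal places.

83.714° east

Raw difference: 6.322 − -77.392 = 83.714°.
Normalise into (−180°, 180°]: 83.714° stays 83.714°.
Positive ⇒ the second point lies to the east; separation 83.714°.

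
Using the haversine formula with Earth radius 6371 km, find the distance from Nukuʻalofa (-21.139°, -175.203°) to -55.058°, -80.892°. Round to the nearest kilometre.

Δλ = -80.892 − -175.203 = 94.311°.
Δφ = -55.058 − -21.139 = -33.919°.
a = sin²(Δφ/2) + cos φ₁ · cos φ₂ · sin²(Δλ/2) = 0.372267.
c = 2·atan2(√a, √(1−a)) = 1.31247 rad → d = 6371·c ≈ 8361.73 km.

8362 km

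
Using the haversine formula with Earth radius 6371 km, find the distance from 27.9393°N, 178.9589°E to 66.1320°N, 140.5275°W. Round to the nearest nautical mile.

Δλ = -140.5275 − 178.9589 = -319.4864°; wrapped into (−180°, 180°]: 40.5136°.
Δφ = 66.1320 − 27.9393 = 38.1927°.
a = sin²(Δφ/2) + cos φ₁ · cos φ₂ · sin²(Δλ/2) = 0.149883.
c = 2·atan2(√a, √(1−a)) = 0.79507 rad → d = 6371·c ≈ 5065.41 km ≈ 2735.10 nmi.

2735 nmi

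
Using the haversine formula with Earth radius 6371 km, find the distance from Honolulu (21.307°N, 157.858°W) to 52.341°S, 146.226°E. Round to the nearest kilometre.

Δλ = 146.226 − -157.858 = 304.084°; wrapped into (−180°, 180°]: -55.916°.
Δφ = -52.341 − 21.307 = -73.648°.
a = sin²(Δφ/2) + cos φ₁ · cos φ₂ · sin²(Δλ/2) = 0.484339.
c = 2·atan2(√a, √(1−a)) = 1.53947 rad → d = 6371·c ≈ 9807.96 km.

9808 km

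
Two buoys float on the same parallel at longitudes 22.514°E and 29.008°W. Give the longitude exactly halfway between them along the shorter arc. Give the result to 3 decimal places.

Signed shortest Δλ from +22.514° to -29.008° is -51.522°.
Midpoint longitude = +22.514° + (-51.522°)/2 = +22.514° − 25.761° = -3.247°.

3.247°W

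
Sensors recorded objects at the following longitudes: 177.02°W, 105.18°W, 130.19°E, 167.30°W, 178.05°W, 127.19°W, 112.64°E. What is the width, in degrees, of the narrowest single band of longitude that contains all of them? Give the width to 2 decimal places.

Sort the longitudes: -178.05°, -177.02°, -167.30°, -127.19°, -105.18°, +112.64°, +130.19°.
Eastward gaps between consecutive values (wrapping around): 1.03°, 9.72°, 40.11°, 22.01°, 217.82°, 17.55°, 51.76°.
Largest gap = 217.82° ⇒ minimal covering band is its complement: 360° − 217.82° = 142.18°.
Band runs from +112.64° eastward to -105.18°, crossing the antimeridian.

142.18°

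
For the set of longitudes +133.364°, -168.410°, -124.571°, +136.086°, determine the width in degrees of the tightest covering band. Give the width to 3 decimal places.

Sort the longitudes: -168.410°, -124.571°, +133.364°, +136.086°.
Eastward gaps between consecutive values (wrapping around): 43.839°, 257.935°, 2.722°, 55.504°.
Largest gap = 257.935° ⇒ minimal covering band is its complement: 360° − 257.935° = 102.065°.
Band runs from +133.364° eastward to -124.571°, crossing the antimeridian.

102.065°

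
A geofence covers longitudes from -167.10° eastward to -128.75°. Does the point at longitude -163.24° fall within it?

Yes

Band width going east from -167.10° to -128.75°: ((-128.75 − -167.10) mod 360) = 38.35°.
Offset of -163.24° east of the west edge: ((-163.24 − -167.10) mod 360) = 3.86°.
3.86° ≤ 38.35° ⇒ inside.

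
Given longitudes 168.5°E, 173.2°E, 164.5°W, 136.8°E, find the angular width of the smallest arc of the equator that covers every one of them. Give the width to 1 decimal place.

Sort the longitudes: -164.5°, +136.8°, +168.5°, +173.2°.
Eastward gaps between consecutive values (wrapping around): 301.3°, 31.7°, 4.7°, 22.3°.
Largest gap = 301.3° ⇒ minimal covering band is its complement: 360° − 301.3° = 58.7°.
Band runs from +136.8° eastward to -164.5°, crossing the antimeridian.

58.7°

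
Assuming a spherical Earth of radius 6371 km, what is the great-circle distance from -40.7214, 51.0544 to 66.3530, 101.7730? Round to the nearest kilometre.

Δλ = 101.7730 − 51.0544 = 50.7186°.
Δφ = 66.3530 − -40.7214 = 107.0744°.
a = sin²(Δφ/2) + cos φ₁ · cos φ₂ · sin²(Δλ/2) = 0.702569.
c = 2·atan2(√a, √(1−a)) = 1.98793 rad → d = 6371·c ≈ 12665.08 km.

12665 km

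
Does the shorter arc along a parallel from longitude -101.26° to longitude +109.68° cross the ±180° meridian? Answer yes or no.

Naïve |109.68 − -101.26| = 210.94° > 180°, so the shorter arc goes the other way round — across 180°.
Signed shortest Δλ = ((109.68 − -101.26 + 180) mod 360) − 180 = -149.06°.
Going west by 149.06° from -101.26° passes through 180° before reaching +109.68°.

Yes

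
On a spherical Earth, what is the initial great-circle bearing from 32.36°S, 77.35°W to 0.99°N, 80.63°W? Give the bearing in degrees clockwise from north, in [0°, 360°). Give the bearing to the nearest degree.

Δλ = -80.63 − -77.35 = -3.28°.
θ = atan2( sin Δλ · cos φ₂ , cos φ₁ · sin φ₂ − sin φ₁ · cos φ₂ · cos Δλ )
  = atan2(-0.05721, 0.54888) = -5.950° → normalised to [0°, 360°): 354.050°.

354°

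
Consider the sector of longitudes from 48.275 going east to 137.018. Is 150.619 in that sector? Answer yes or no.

No

Band width going east from +48.275° to +137.018°: ((137.018 − 48.275) mod 360) = 88.743°.
Offset of +150.619° east of the west edge: ((150.619 − 48.275) mod 360) = 102.344°.
102.344° > 88.743° ⇒ outside.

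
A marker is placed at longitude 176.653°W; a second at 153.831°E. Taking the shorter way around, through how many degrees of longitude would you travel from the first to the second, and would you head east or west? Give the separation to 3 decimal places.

Raw difference: 153.831 − -176.653 = 330.484°.
Normalise into (−180°, 180°]: 330.484° − 360° = -29.516°.
Negative ⇒ the second point lies to the west; separation 29.516°.

29.516° west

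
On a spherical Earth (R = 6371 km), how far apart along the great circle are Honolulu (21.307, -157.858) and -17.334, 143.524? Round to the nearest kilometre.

7696 km

Δλ = 143.524 − -157.858 = 301.382°; wrapped into (−180°, 180°]: -58.618°.
Δφ = -17.334 − 21.307 = -38.641°.
a = sin²(Δφ/2) + cos φ₁ · cos φ₂ · sin²(Δλ/2) = 0.322574.
c = 2·atan2(√a, √(1−a)) = 1.20804 rad → d = 6371·c ≈ 7696.42 km.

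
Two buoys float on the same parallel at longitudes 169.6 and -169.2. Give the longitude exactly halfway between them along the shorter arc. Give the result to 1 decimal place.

Signed shortest Δλ from +169.6° to -169.2° is +21.2°.
Midpoint longitude = +169.6° + (+21.2°)/2 = +169.6° + 10.6° = +180.2°.
Normalise into (−180°, 180°]: -179.8°.
(The naïve average (+169.6 + -169.2)/2 = 0.2° is on the wrong side of the globe.)

-179.8°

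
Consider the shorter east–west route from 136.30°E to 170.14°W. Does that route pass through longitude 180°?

Yes

Naïve |-170.14 − 136.30| = 306.44° > 180°, so the shorter arc goes the other way round — across 180°.
Signed shortest Δλ = ((-170.14 − 136.30 + 180) mod 360) − 180 = 53.56°.
Going east by 53.56° from +136.30° passes through 180° before reaching -170.14°.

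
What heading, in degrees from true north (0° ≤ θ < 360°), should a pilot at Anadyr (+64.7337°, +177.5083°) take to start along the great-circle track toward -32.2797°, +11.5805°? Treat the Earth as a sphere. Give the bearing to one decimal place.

Δλ = 11.5805 − 177.5083 = -165.9278°.
θ = atan2( sin Δλ · cos φ₂ , cos φ₁ · sin φ₂ − sin φ₁ · cos φ₂ · cos Δλ )
  = atan2(-0.20557, 0.51368) = -21.811° → normalised to [0°, 360°): 338.189°.

338.2°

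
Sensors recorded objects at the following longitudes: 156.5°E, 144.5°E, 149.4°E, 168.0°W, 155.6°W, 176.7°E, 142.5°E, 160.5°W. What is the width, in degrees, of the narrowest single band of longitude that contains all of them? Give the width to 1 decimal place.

61.9°

Sort the longitudes: -168.0°, -160.5°, -155.6°, +142.5°, +144.5°, +149.4°, +156.5°, +176.7°.
Eastward gaps between consecutive values (wrapping around): 7.5°, 4.9°, 298.1°, 2.0°, 4.9°, 7.1°, 20.2°, 15.3°.
Largest gap = 298.1° ⇒ minimal covering band is its complement: 360° − 298.1° = 61.9°.
Band runs from +142.5° eastward to -155.6°, crossing the antimeridian.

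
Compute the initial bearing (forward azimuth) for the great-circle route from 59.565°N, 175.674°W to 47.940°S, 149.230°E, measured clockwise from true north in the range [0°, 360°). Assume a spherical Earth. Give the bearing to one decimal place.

Δλ = 149.230 − -175.674 = 324.904°; wrapped into (−180°, 180°]: -35.096°.
θ = atan2( sin Δλ · cos φ₂ , cos φ₁ · sin φ₂ − sin φ₁ · cos φ₂ · cos Δλ )
  = atan2(-0.38516, -0.84868) = -155.590° → normalised to [0°, 360°): 204.410°.

204.4°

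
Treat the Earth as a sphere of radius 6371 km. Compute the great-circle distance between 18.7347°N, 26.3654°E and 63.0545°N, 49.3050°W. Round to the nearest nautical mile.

4016 nmi

Δλ = -49.3050 − 26.3654 = -75.6704°.
Δφ = 63.0545 − 18.7347 = 44.3198°.
a = sin²(Δφ/2) + cos φ₁ · cos φ₂ · sin²(Δλ/2) = 0.303736.
c = 2·atan2(√a, √(1−a)) = 1.16742 rad → d = 6371·c ≈ 7437.62 km ≈ 4015.99 nmi.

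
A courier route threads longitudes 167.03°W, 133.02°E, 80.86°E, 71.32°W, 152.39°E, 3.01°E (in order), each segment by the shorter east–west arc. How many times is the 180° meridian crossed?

2

Leg 1: -167.03° → +133.02°, shortest Δλ = -59.95° (west) — crosses 180°.
Leg 2: +133.02° → +80.86°, shortest Δλ = -52.16° (west) — does not cross 180°.
Leg 3: +80.86° → -71.32°, shortest Δλ = -152.18° (west) — does not cross 180°.
Leg 4: -71.32° → +152.39°, shortest Δλ = -136.29° (west) — crosses 180°.
Leg 5: +152.39° → +3.01°, shortest Δλ = -149.38° (west) — does not cross 180°.
Total crossings: 2.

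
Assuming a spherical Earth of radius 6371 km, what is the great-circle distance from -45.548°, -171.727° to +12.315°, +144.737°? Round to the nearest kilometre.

7772 km

Δλ = 144.737 − -171.727 = 316.464°; wrapped into (−180°, 180°]: -43.536°.
Δφ = 12.315 − -45.548 = 57.863°.
a = sin²(Δφ/2) + cos φ₁ · cos φ₂ · sin²(Δλ/2) = 0.328124.
c = 2·atan2(√a, √(1−a)) = 1.21989 rad → d = 6371·c ≈ 7771.90 km.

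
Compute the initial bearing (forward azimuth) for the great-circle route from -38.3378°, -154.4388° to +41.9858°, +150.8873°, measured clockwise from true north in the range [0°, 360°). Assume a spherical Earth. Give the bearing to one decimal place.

322.5°

Δλ = 150.8873 − -154.4388 = 305.3261°; wrapped into (−180°, 180°]: -54.6739°.
θ = atan2( sin Δλ · cos φ₂ , cos φ₁ · sin φ₂ − sin φ₁ · cos φ₂ · cos Δλ )
  = atan2(-0.60645, 0.79131) = -37.466° → normalised to [0°, 360°): 322.534°.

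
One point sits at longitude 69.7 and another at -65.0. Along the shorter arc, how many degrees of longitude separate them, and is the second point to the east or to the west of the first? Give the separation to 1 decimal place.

134.7° west

Raw difference: -65.0 − 69.7 = -134.7°.
Normalise into (−180°, 180°]: -134.7° stays -134.7°.
Negative ⇒ the second point lies to the west; separation 134.7°.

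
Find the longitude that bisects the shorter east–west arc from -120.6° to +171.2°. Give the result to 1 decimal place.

-154.7°

Signed shortest Δλ from -120.6° to +171.2° is -68.2°.
Midpoint longitude = -120.6° + (-68.2°)/2 = -120.6° − 34.1° = -154.7°.
(The naïve average (-120.6 + +171.2)/2 = 25.3° is on the wrong side of the globe.)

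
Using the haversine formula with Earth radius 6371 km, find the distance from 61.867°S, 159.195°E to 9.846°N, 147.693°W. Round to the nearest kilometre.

9189 km

Δλ = -147.693 − 159.195 = -306.888°; wrapped into (−180°, 180°]: 53.112°.
Δφ = 9.846 − -61.867 = 71.713°.
a = sin²(Δφ/2) + cos φ₁ · cos φ₂ · sin²(Δλ/2) = 0.435968.
c = 2·atan2(√a, √(1−a)) = 1.44238 rad → d = 6371·c ≈ 9189.40 km.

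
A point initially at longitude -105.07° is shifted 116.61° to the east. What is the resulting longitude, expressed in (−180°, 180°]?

Start at -105.07°; shift +116.61° → +11.54°.
+11.54° already lies in (−180°, 180°].

+11.54°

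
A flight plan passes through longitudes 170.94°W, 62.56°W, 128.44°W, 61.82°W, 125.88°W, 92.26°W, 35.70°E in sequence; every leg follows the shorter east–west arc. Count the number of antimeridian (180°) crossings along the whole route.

0

Leg 1: -170.94° → -62.56°, shortest Δλ = 108.38° (east) — does not cross 180°.
Leg 2: -62.56° → -128.44°, shortest Δλ = -65.88° (west) — does not cross 180°.
Leg 3: -128.44° → -61.82°, shortest Δλ = 66.62° (east) — does not cross 180°.
Leg 4: -61.82° → -125.88°, shortest Δλ = -64.06° (west) — does not cross 180°.
Leg 5: -125.88° → -92.26°, shortest Δλ = 33.62° (east) — does not cross 180°.
Leg 6: -92.26° → +35.70°, shortest Δλ = 127.96° (east) — does not cross 180°.
Total crossings: 0.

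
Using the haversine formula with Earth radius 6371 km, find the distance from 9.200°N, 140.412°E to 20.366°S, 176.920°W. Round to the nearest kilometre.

Δλ = -176.920 − 140.412 = -317.332°; wrapped into (−180°, 180°]: 42.668°.
Δφ = -20.366 − 9.200 = -29.566°.
a = sin²(Δφ/2) + cos φ₁ · cos φ₂ · sin²(Δλ/2) = 0.187590.
c = 2·atan2(√a, √(1−a)) = 0.89589 rad → d = 6371·c ≈ 5707.74 km.

5708 km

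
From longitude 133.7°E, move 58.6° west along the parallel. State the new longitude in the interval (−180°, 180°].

Start at +133.7°; shift −58.6° → +75.1°.
+75.1° already lies in (−180°, 180°].

75.1°E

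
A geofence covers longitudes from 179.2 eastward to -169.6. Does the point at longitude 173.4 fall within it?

Band width going east from +179.2° to -169.6°: ((-169.6 − 179.2) mod 360) = 11.2°.
Offset of +173.4° east of the west edge: ((173.4 − 179.2) mod 360) = 354.2°.
354.2° > 11.2° ⇒ outside.

No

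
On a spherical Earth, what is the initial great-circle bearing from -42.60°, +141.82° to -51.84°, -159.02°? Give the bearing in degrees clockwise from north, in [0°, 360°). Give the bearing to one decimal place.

124.5°

Δλ = -159.02 − 141.82 = -300.84°; wrapped into (−180°, 180°]: 59.16°.
θ = atan2( sin Δλ · cos φ₂ , cos φ₁ · sin φ₂ − sin φ₁ · cos φ₂ · cos Δλ )
  = atan2(0.53050, -0.36439) = 124.485° → normalised to [0°, 360°): 124.485°.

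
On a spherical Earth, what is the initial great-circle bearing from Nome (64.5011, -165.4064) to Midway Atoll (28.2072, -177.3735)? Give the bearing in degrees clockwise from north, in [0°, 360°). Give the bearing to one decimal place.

Δλ = -177.3735 − -165.4064 = -11.9671°.
θ = atan2( sin Δλ · cos φ₂ , cos φ₁ · sin φ₂ − sin φ₁ · cos φ₂ · cos Δλ )
  = atan2(-0.18273, -0.57464) = -162.360° → normalised to [0°, 360°): 197.640°.

197.6°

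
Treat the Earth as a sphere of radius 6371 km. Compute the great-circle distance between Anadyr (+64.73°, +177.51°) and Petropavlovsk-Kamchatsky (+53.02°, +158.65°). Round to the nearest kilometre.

Δλ = 158.65 − 177.51 = -18.86°.
Δφ = 53.02 − 64.73 = -11.71°.
a = sin²(Δφ/2) + cos φ₁ · cos φ₂ · sin²(Δλ/2) = 0.017300.
c = 2·atan2(√a, √(1−a)) = 0.26382 rad → d = 6371·c ≈ 1680.80 km.

1681 km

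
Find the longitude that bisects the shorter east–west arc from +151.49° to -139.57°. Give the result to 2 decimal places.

Signed shortest Δλ from +151.49° to -139.57° is +68.94°.
Midpoint longitude = +151.49° + (+68.94°)/2 = +151.49° + 34.47° = +185.96°.
Normalise into (−180°, 180°]: -174.04°.
(The naïve average (+151.49 + -139.57)/2 = 5.96° is on the wrong side of the globe.)

-174.04°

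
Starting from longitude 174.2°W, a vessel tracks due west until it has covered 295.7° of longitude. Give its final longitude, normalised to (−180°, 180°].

Start at -174.2°; shift −295.7° → -469.9°.
-469.9° lies outside (−180°, 180°]; add 360° → -109.9°.

109.9°W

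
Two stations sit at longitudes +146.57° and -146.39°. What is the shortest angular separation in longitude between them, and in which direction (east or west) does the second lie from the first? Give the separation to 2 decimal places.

Raw difference: -146.39 − 146.57 = -292.96°.
Normalise into (−180°, 180°]: -292.96° + 360° = 67.04°.
Positive ⇒ the second point lies to the east; separation 67.04°.

67.04° east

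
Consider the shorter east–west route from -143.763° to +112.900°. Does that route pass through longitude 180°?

Naïve |112.900 − -143.763| = 256.663° > 180°, so the shorter arc goes the other way round — across 180°.
Signed shortest Δλ = ((112.900 − -143.763 + 180) mod 360) − 180 = -103.337°.
Going west by 103.337° from -143.763° passes through 180° before reaching +112.900°.

Yes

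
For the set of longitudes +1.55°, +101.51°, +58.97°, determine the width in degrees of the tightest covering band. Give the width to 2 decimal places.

Sort the longitudes: +1.55°, +58.97°, +101.51°.
Eastward gaps between consecutive values (wrapping around): 57.42°, 42.54°, 260.04°.
Largest gap = 260.04° ⇒ minimal covering band is its complement: 360° − 260.04° = 99.96°.
Band runs from +1.55° eastward to +101.51°.

99.96°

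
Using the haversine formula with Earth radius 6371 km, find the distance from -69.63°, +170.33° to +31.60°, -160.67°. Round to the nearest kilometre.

11499 km

Δλ = -160.67 − 170.33 = -331.00°; wrapped into (−180°, 180°]: 29.00°.
Δφ = 31.60 − -69.63 = 101.23°.
a = sin²(Δφ/2) + cos φ₁ · cos φ₂ · sin²(Δλ/2) = 0.615960.
c = 2·atan2(√a, √(1−a)) = 1.80485 rad → d = 6371·c ≈ 11498.68 km.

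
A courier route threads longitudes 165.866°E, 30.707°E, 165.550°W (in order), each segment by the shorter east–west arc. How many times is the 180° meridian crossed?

Leg 1: +165.866° → +30.707°, shortest Δλ = -135.159° (west) — does not cross 180°.
Leg 2: +30.707° → -165.550°, shortest Δλ = 163.743° (east) — crosses 180°.
Total crossings: 1.

1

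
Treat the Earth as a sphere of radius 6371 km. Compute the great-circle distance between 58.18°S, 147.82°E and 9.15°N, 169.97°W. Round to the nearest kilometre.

Δλ = -169.97 − 147.82 = -317.79°; wrapped into (−180°, 180°]: 42.21°.
Δφ = 9.15 − -58.18 = 67.33°.
a = sin²(Δφ/2) + cos φ₁ · cos φ₂ · sin²(Δλ/2) = 0.374780.
c = 2·atan2(√a, √(1−a)) = 1.31766 rad → d = 6371·c ≈ 8394.83 km.

8395 km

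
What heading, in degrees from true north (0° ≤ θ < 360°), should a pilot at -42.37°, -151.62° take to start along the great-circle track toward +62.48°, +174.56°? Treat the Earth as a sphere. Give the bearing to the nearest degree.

344°

Δλ = 174.56 − -151.62 = 326.18°; wrapped into (−180°, 180°]: -33.82°.
θ = atan2( sin Δλ · cos φ₂ , cos φ₁ · sin φ₂ − sin φ₁ · cos φ₂ · cos Δλ )
  = atan2(-0.25717, 0.91391) = -15.717° → normalised to [0°, 360°): 344.283°.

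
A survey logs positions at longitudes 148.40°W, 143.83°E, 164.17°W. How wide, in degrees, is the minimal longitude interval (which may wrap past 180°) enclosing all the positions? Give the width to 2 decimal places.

67.77°

Sort the longitudes: -164.17°, -148.40°, +143.83°.
Eastward gaps between consecutive values (wrapping around): 15.77°, 292.23°, 52.00°.
Largest gap = 292.23° ⇒ minimal covering band is its complement: 360° − 292.23° = 67.77°.
Band runs from +143.83° eastward to -148.40°, crossing the antimeridian.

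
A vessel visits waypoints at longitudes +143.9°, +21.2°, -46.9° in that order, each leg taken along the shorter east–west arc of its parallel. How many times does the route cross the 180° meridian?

0

Leg 1: +143.9° → +21.2°, shortest Δλ = -122.7° (west) — does not cross 180°.
Leg 2: +21.2° → -46.9°, shortest Δλ = -68.1° (west) — does not cross 180°.
Total crossings: 0.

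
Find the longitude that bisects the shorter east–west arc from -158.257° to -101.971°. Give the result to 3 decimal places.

Signed shortest Δλ from -158.257° to -101.971° is +56.286°.
Midpoint longitude = -158.257° + (+56.286°)/2 = -158.257° + 28.143° = -130.114°.

-130.114°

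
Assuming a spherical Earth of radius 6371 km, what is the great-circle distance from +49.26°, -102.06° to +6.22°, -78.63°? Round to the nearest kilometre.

5266 km

Δλ = -78.63 − -102.06 = 23.43°.
Δφ = 6.22 − 49.26 = -43.04°.
a = sin²(Δφ/2) + cos φ₁ · cos φ₂ · sin²(Δλ/2) = 0.161309.
c = 2·atan2(√a, √(1−a)) = 0.82660 rad → d = 6371·c ≈ 5266.25 km.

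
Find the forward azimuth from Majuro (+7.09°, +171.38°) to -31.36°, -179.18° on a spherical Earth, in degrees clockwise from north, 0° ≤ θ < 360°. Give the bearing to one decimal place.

167.3°

Δλ = -179.18 − 171.38 = -350.56°; wrapped into (−180°, 180°]: 9.44°.
θ = atan2( sin Δλ · cos φ₂ , cos φ₁ · sin φ₂ − sin φ₁ · cos φ₂ · cos Δλ )
  = atan2(0.14005, -0.62040) = 167.279° → normalised to [0°, 360°): 167.279°.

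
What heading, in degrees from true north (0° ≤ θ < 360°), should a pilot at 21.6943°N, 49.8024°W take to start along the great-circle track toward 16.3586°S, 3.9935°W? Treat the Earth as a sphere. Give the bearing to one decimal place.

Δλ = -3.9935 − -49.8024 = 45.8089°.
θ = atan2( sin Δλ · cos φ₂ , cos φ₁ · sin φ₂ − sin φ₁ · cos φ₂ · cos Δλ )
  = atan2(0.68799, -0.50894) = 126.492° → normalised to [0°, 360°): 126.492°.

126.5°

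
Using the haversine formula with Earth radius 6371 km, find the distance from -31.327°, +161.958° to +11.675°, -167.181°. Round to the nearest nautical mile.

3134 nmi

Δλ = -167.181 − 161.958 = -329.139°; wrapped into (−180°, 180°]: 30.861°.
Δφ = 11.675 − -31.327 = 43.002°.
a = sin²(Δφ/2) + cos φ₁ · cos φ₂ · sin²(Δλ/2) = 0.193556.
c = 2·atan2(√a, √(1−a)) = 0.91109 rad → d = 6371·c ≈ 5804.53 km ≈ 3134.20 nmi.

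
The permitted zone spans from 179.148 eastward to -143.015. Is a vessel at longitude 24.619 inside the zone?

Band width going east from +179.148° to -143.015°: ((-143.015 − 179.148) mod 360) = 37.837°.
Offset of +24.619° east of the west edge: ((24.619 − 179.148) mod 360) = 205.471°.
205.471° > 37.837° ⇒ outside.

No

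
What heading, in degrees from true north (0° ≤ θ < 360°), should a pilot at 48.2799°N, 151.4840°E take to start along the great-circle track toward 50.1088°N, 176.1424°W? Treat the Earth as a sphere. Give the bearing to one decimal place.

Δλ = -176.1424 − 151.4840 = -327.6264°; wrapped into (−180°, 180°]: 32.3736°.
θ = atan2( sin Δλ · cos φ₂ , cos φ₁ · sin φ₂ − sin φ₁ · cos φ₂ · cos Δλ )
  = atan2(0.34339, 0.10632) = 72.797° → normalised to [0°, 360°): 72.797°.

72.8°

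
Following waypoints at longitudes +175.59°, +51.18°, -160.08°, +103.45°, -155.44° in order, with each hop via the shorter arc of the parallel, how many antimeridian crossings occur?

Leg 1: +175.59° → +51.18°, shortest Δλ = -124.41° (west) — does not cross 180°.
Leg 2: +51.18° → -160.08°, shortest Δλ = 148.74° (east) — crosses 180°.
Leg 3: -160.08° → +103.45°, shortest Δλ = -96.47° (west) — crosses 180°.
Leg 4: +103.45° → -155.44°, shortest Δλ = 101.11° (east) — crosses 180°.
Total crossings: 3.

3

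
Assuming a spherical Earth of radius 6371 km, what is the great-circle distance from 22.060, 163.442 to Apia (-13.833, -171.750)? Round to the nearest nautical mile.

2603 nmi

Δλ = -171.750 − 163.442 = -335.192°; wrapped into (−180°, 180°]: 24.808°.
Δφ = -13.833 − 22.060 = -35.893°.
a = sin²(Δφ/2) + cos φ₁ · cos φ₂ · sin²(Δλ/2) = 0.136466.
c = 2·atan2(√a, √(1−a)) = 0.75675 rad → d = 6371·c ≈ 4821.28 km ≈ 2603.28 nmi.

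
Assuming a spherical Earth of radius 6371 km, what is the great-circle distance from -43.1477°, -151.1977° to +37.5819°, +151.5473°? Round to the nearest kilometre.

10674 km

Δλ = 151.5473 − -151.1977 = 302.7450°; wrapped into (−180°, 180°]: -57.2550°.
Δφ = 37.5819 − -43.1477 = 80.7296°.
a = sin²(Δφ/2) + cos φ₁ · cos φ₂ · sin²(Δλ/2) = 0.552176.
c = 2·atan2(√a, √(1−a)) = 1.67534 rad → d = 6371·c ≈ 10673.58 km.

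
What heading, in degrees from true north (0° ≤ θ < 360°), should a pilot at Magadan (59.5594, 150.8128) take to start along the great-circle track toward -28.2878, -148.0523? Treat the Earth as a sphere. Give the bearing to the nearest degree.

Δλ = -148.0523 − 150.8128 = -298.8651°; wrapped into (−180°, 180°]: 61.1349°.
θ = atan2( sin Δλ · cos φ₂ , cos φ₁ · sin φ₂ − sin φ₁ · cos φ₂ · cos Δλ )
  = atan2(0.77117, -0.60660) = 128.188° → normalised to [0°, 360°): 128.188°.

128°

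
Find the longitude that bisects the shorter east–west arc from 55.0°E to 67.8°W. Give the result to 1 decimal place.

6.4°W

Signed shortest Δλ from +55.0° to -67.8° is -122.8°.
Midpoint longitude = +55.0° + (-122.8°)/2 = +55.0° − 61.4° = -6.4°.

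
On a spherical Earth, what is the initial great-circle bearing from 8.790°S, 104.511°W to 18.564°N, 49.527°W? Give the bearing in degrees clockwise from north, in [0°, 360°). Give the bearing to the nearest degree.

63°

Δλ = -49.527 − -104.511 = 54.984°.
θ = atan2( sin Δλ · cos φ₂ , cos φ₁ · sin φ₂ − sin φ₁ · cos φ₂ · cos Δλ )
  = atan2(0.77638, 0.39775) = 62.873° → normalised to [0°, 360°): 62.873°.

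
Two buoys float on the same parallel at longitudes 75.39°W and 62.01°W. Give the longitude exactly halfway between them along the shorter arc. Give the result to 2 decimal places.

Signed shortest Δλ from -75.39° to -62.01° is +13.38°.
Midpoint longitude = -75.39° + (+13.38°)/2 = -75.39° + 6.69° = -68.70°.

68.70°W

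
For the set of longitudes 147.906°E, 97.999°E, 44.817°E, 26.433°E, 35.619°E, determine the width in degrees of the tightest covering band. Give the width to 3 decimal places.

Sort the longitudes: +26.433°, +35.619°, +44.817°, +97.999°, +147.906°.
Eastward gaps between consecutive values (wrapping around): 9.186°, 9.198°, 53.182°, 49.907°, 238.527°.
Largest gap = 238.527° ⇒ minimal covering band is its complement: 360° − 238.527° = 121.473°.
Band runs from +26.433° eastward to +147.906°.

121.473°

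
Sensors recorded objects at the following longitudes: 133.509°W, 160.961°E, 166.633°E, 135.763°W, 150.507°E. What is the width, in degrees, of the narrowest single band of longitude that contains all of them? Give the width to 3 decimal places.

Sort the longitudes: -135.763°, -133.509°, +150.507°, +160.961°, +166.633°.
Eastward gaps between consecutive values (wrapping around): 2.254°, 284.016°, 10.454°, 5.672°, 57.604°.
Largest gap = 284.016° ⇒ minimal covering band is its complement: 360° − 284.016° = 75.984°.
Band runs from +150.507° eastward to -133.509°, crossing the antimeridian.

75.984°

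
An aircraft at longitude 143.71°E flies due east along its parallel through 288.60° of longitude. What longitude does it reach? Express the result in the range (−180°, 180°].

Start at +143.71°; shift +288.60° → +432.31°.
+432.31° lies outside (−180°, 180°]; subtract 360° → +72.31°.

72.31°E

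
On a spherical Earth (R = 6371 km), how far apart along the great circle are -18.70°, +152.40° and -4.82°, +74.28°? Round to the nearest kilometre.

8586 km

Δλ = 74.28 − 152.40 = -78.12°.
Δφ = -4.82 − -18.70 = 13.88°.
a = sin²(Δφ/2) + cos φ₁ · cos φ₂ · sin²(Δλ/2) = 0.389377.
c = 2·atan2(√a, √(1−a)) = 1.34771 rad → d = 6371·c ≈ 8586.23 km.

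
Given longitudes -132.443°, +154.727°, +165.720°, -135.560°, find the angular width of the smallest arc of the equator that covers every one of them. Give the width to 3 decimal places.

Sort the longitudes: -135.560°, -132.443°, +154.727°, +165.720°.
Eastward gaps between consecutive values (wrapping around): 3.117°, 287.170°, 10.993°, 58.720°.
Largest gap = 287.170° ⇒ minimal covering band is its complement: 360° − 287.170° = 72.830°.
Band runs from +154.727° eastward to -132.443°, crossing the antimeridian.

72.830°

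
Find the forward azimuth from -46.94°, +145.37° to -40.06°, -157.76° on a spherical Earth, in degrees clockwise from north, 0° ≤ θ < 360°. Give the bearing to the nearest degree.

102°

Δλ = -157.76 − 145.37 = -303.13°; wrapped into (−180°, 180°]: 56.87°.
θ = atan2( sin Δλ · cos φ₂ , cos φ₁ · sin φ₂ − sin φ₁ · cos φ₂ · cos Δλ )
  = atan2(0.64095, -0.13379) = 101.790° → normalised to [0°, 360°): 101.790°.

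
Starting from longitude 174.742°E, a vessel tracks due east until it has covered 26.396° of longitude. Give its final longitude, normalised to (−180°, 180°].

Start at +174.742°; shift +26.396° → +201.138°.
+201.138° lies outside (−180°, 180°]; subtract 360° → -158.862°.

158.862°W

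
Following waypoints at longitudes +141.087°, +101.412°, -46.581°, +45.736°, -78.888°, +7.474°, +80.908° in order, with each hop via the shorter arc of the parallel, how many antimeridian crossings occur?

0

Leg 1: +141.087° → +101.412°, shortest Δλ = -39.675° (west) — does not cross 180°.
Leg 2: +101.412° → -46.581°, shortest Δλ = -147.993° (west) — does not cross 180°.
Leg 3: -46.581° → +45.736°, shortest Δλ = 92.317° (east) — does not cross 180°.
Leg 4: +45.736° → -78.888°, shortest Δλ = -124.624° (west) — does not cross 180°.
Leg 5: -78.888° → +7.474°, shortest Δλ = 86.362° (east) — does not cross 180°.
Leg 6: +7.474° → +80.908°, shortest Δλ = 73.434° (east) — does not cross 180°.
Total crossings: 0.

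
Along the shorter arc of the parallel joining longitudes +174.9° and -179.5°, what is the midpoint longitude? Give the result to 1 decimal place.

Signed shortest Δλ from +174.9° to -179.5° is +5.6°.
Midpoint longitude = +174.9° + (+5.6°)/2 = +174.9° + 2.8° = +177.7°.
(The naïve average (+174.9 + -179.5)/2 = -2.3° is on the wrong side of the globe.)

+177.7°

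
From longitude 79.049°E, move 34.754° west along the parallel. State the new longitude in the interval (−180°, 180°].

44.295°E

Start at +79.049°; shift −34.754° → +44.295°.
+44.295° already lies in (−180°, 180°].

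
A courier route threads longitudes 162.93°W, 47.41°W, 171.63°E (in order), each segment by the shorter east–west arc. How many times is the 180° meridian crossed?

1

Leg 1: -162.93° → -47.41°, shortest Δλ = 115.52° (east) — does not cross 180°.
Leg 2: -47.41° → +171.63°, shortest Δλ = -140.96° (west) — crosses 180°.
Total crossings: 1.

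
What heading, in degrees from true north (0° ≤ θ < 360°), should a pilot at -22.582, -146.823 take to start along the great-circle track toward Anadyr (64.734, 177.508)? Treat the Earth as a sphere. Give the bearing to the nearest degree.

346°

Δλ = 177.508 − -146.823 = 324.331°; wrapped into (−180°, 180°]: -35.669°.
θ = atan2( sin Δλ · cos φ₂ , cos φ₁ · sin φ₂ − sin φ₁ · cos φ₂ · cos Δλ )
  = atan2(-0.24888, 0.96815) = -14.417° → normalised to [0°, 360°): 345.583°.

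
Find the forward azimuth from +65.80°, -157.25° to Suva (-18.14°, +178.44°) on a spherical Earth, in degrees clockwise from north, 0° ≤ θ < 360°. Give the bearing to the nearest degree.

Δλ = 178.44 − -157.25 = 335.69°; wrapped into (−180°, 180°]: -24.31°.
θ = atan2( sin Δλ · cos φ₂ , cos φ₁ · sin φ₂ − sin φ₁ · cos φ₂ · cos Δλ )
  = atan2(-0.39121, -0.91756) = -156.908° → normalised to [0°, 360°): 203.092°.

203°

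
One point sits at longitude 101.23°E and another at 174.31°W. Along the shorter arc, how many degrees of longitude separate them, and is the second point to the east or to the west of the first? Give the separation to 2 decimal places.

Raw difference: -174.31 − 101.23 = -275.54°.
Normalise into (−180°, 180°]: -275.54° + 360° = 84.46°.
Positive ⇒ the second point lies to the east; separation 84.46°.

84.46° east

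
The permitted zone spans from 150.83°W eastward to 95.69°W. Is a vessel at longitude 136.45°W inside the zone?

Yes

Band width going east from -150.83° to -95.69°: ((-95.69 − -150.83) mod 360) = 55.14°.
Offset of -136.45° east of the west edge: ((-136.45 − -150.83) mod 360) = 14.38°.
14.38° ≤ 55.14° ⇒ inside.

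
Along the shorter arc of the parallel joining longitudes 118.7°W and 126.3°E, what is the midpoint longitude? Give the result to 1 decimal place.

176.2°W

Signed shortest Δλ from -118.7° to +126.3° is -115.0°.
Midpoint longitude = -118.7° + (-115.0°)/2 = -118.7° − 57.5° = -176.2°.
(The naïve average (-118.7 + +126.3)/2 = 3.8° is on the wrong side of the globe.)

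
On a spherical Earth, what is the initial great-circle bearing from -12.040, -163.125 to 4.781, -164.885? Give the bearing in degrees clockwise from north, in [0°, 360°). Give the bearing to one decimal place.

Δλ = -164.885 − -163.125 = -1.760°.
θ = atan2( sin Δλ · cos φ₂ , cos φ₁ · sin φ₂ − sin φ₁ · cos φ₂ · cos Δλ )
  = atan2(-0.03061, 0.28928) = -6.039° → normalised to [0°, 360°): 353.961°.

354.0°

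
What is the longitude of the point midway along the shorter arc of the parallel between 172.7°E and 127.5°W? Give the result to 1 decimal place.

Signed shortest Δλ from +172.7° to -127.5° is +59.8°.
Midpoint longitude = +172.7° + (+59.8°)/2 = +172.7° + 29.9° = +202.6°.
Normalise into (−180°, 180°]: -157.4°.
(The naïve average (+172.7 + -127.5)/2 = 22.6° is on the wrong side of the globe.)

157.4°W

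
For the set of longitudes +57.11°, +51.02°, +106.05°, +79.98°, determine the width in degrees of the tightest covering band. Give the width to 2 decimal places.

55.03°

Sort the longitudes: +51.02°, +57.11°, +79.98°, +106.05°.
Eastward gaps between consecutive values (wrapping around): 6.09°, 22.87°, 26.07°, 304.97°.
Largest gap = 304.97° ⇒ minimal covering band is its complement: 360° − 304.97° = 55.03°.
Band runs from +51.02° eastward to +106.05°.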